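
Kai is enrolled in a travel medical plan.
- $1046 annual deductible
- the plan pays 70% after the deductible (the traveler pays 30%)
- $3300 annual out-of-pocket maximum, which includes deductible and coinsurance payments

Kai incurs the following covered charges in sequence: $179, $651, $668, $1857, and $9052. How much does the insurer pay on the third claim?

$316.40

#1 ($179): all of it applies to the deductible. Traveler pays $179; OOP now $179. Insurer: $179 − $179 = $0.
#2 ($651): all of it applies to the deductible. Traveler owes $651 (running OOP $830). Plan pays $651 − $651 = $0.
#3 ($668): $216 finishes the deductible; $452 goes to coinsurance; coinsurance $452 × 30% = $135.60. Traveler owes $351.60 (running OOP $1181.60). Insurer: $668 − $351.60 = $316.40.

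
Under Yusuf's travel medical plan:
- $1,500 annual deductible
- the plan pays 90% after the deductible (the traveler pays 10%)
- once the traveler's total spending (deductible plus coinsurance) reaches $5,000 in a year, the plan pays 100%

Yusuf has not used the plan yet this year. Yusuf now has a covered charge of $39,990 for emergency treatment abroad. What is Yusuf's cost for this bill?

The full $1,500 deductible is still open; $1,500 of this bill applies to it.
After the $1,500 deductible portion, $39,990 − $1,500 = $38,490 is subject to coinsurance.
Coinsurance: $38,490 × 10% = $3,849.
So the traveler owes $1,500 + $3,849 = $5,349 before any cap.
Adding $5,349 to the $0 already spent would give $5,349, which exceeds the $5,000 cap; the traveler pays just $5,000 − $0 = $5,000.

$5,000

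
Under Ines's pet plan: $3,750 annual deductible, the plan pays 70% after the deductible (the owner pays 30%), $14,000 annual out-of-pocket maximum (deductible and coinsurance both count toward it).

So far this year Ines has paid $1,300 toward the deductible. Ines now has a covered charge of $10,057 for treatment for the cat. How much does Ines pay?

$4,732.10

Remaining deductible: $3,750 − $1,300 = $2,450.
The remaining $7,607 (= $10,057 − $2,450) moves to coinsurance.
Owner's 30% share of $7,607 is $2,282.10.
Owner responsibility before any cap: $2,450 + $2,282.10 = $4,732.10.
Cumulative spending $1,300 + $4,732.10 = $6,032.10 stays under the $14,000 maximum.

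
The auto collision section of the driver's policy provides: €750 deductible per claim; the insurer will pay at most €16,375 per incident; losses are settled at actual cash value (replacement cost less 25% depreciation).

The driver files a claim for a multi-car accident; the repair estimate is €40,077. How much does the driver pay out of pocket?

€23,702

Depreciate 25%: the covered value is €40,077 × 0.75 = €30,057.75.
After the deductible, €30,057.75 − €750 = €29,307.75 remains.
Since €29,307.75 > €16,375, the payout is capped at €16,375.
The driver bears the rest of the original loss: €40,077 − €16,375 = €23,702.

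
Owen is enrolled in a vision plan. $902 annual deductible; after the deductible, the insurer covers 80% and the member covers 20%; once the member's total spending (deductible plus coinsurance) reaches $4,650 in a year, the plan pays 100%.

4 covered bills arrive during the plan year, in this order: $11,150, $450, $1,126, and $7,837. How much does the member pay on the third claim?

$225.20

Claim 1 — $11,150: $902 finishes the deductible; $10,248 goes to coinsurance; coinsurance $10,248 × 20% = $2,049.60. Cost to member: $2,951.60. OOP to date $2,951.60.
Claim 2 — $450: deductible met; 20% of $450 = $90. Cost to member: $90. OOP to date $3,041.60.
Claim 3 — $1,126: 20% coinsurance on $1,126 = $225.20. Member owes $225.20 (running OOP $3,266.80).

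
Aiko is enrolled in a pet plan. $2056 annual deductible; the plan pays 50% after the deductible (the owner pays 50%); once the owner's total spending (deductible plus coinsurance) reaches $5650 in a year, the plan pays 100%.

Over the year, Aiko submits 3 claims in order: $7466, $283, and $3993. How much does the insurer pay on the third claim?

Bill 1, $7466: $2056 to deductible, leaving $5410; owner's 50% is $2705. Cost to owner: $4761. OOP to date $4761. Plan pays $7466 − $4761 = $2705.
Bill 2, $283: deductible met; 50% of $283 = $141.50. Owner owes $141.50 (running OOP $4902.50). Plan pays $283 − $141.50 = $141.50.
Bill 3, $3993: deductible met; 50% of $3993 = $1996.50. That would push OOP to $6899, over the $5650 cap, so owner pays $5650 − $4902.50 = $747.50. Insurer: $3993 − $747.50 = $3245.50.

$3245.50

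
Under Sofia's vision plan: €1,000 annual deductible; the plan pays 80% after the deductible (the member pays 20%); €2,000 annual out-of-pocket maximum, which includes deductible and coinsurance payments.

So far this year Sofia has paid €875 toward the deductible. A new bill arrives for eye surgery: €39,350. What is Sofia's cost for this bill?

€875 of the €1,000 deductible is already met, leaving €125.
The remaining €39,225 (= €39,350 − €125) moves to coinsurance.
Member's 20% share of €39,225 is €7,845.
That puts the member's cost at €125 + €7,845 = €7,970 before any cap.
Adding €7,970 to the €875 already spent would give €8,845, which exceeds the €2,000 cap; the member pays just €2,000 − €875 = €1,125.

€1,125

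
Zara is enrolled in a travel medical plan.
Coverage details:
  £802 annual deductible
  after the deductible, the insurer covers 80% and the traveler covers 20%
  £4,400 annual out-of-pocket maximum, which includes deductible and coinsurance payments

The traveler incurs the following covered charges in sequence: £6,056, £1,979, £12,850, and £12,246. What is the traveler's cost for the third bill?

£2,151.40

#1 (£6,056): deductible takes £802, £5,254 remains; 20% of £5,254 = £1,050.80. Traveler pays £1,852.80; OOP now £1,852.80.
#2 (£1,979): deductible already satisfied, so traveler's share is 20% × £1,979 = £395.80. Traveler owes £395.80 (running OOP £2,248.60).
#3 (£12,850): deductible met; 20% of £12,850 = £2,570. Adding that to £2,248.60 gives £4,818.60, past the £4,400 cap; traveler pays only £4,400 − £2,248.60 = £2,151.40.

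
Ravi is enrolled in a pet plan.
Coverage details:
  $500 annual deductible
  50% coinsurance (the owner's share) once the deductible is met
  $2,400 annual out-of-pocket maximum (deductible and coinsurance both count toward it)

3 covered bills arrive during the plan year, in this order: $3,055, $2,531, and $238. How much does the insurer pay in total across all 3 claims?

$3,424

Claim 1 ($3,055): deductible takes $500, $2,555 remains; 50% of $2,555 = $1,277.50. Owner pays $1,777.50; OOP now $1,777.50. Insurer: $3,055 − $1,777.50 = $1,277.50.
Claim 2 ($2,531): deductible met; 50% of $2,531 = $1,265.50. That would push OOP to $3,043, over the $2,400 cap, so owner pays $2,400 − $1,777.50 = $622.50. Plan pays $2,531 − $622.50 = $1,908.50.
Claim 3 ($238): deductible met; 50% of $238 = $119. Adding that to $2,400 gives $2,519, past the $2,400 cap; owner pays only $2,400 − $2,400 = $0. Insurer: $238 − $0 = $238.
Insurer total = bills − owner's total = $5,824 − $2,400 = $3,424.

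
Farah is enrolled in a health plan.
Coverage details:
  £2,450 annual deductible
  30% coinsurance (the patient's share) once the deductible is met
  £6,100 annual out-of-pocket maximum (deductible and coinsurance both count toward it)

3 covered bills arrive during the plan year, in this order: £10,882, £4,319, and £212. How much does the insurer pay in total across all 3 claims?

#1 (£10,882): deductible takes £2,450, £8,432 remains; 30% of £8,432 = £2,529.60. Patient pays £4,979.60; OOP now £4,979.60. Insurer: £10,882 − £4,979.60 = £5,902.40.
#2 (£4,319): 30% coinsurance on £4,319 = £1,295.70. OOP would hit £6,275.30 > £6,100, so the cap limits the patient to £6,100 − £4,979.60 = £1,120.40. Insurer: £4,319 − £1,120.40 = £3,198.60.
#3 (£212): deductible already satisfied, so patient's share is 30% × £212 = £63.60. OOP would hit £6,163.60 > £6,100, so the cap limits the patient to £6,100 − £6,100 = £0. Plan pays £212 − £0 = £212.
Insurer total: £5,902.40 + £3,198.60 + £212 = £9,313.

£9,313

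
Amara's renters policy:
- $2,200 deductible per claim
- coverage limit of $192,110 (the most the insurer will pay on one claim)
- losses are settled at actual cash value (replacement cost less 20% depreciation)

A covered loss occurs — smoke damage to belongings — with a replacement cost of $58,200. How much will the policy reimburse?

At 20% depreciation, ACV = $58,200 − $11,640 = $46,560.
Less the $2,200 deductible: $46,560 − $2,200 = $44,360.
$44,360 ≤ $192,110, so the limit doesn't bind; insurer pays $44,360.

$44,360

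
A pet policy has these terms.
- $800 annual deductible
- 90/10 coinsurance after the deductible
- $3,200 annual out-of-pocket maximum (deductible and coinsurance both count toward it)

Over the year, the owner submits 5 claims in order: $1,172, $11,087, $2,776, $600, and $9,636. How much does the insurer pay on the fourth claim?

Claim 1 ($1,172): deductible takes $800, $372 remains; 10% of $372 = $37.20. Owner pays $837.20; OOP now $837.20. Insurer: $1,172 − $837.20 = $334.80.
Claim 2 ($11,087): deductible met; 10% of $11,087 = $1,108.70. Cost to owner: $1,108.70. OOP to date $1,945.90. Insurer: $11,087 − $1,108.70 = $9,978.30.
Claim 3 ($2,776): deductible already satisfied, so owner's share is 10% × $2,776 = $277.60. Owner owes $277.60 (running OOP $2,223.50). Insurer: $2,776 − $277.60 = $2,498.40.
Claim 4 ($600): deductible already satisfied, so owner's share is 10% × $600 = $60. Owner owes $60 (running OOP $2,283.50). Insurer: $600 − $60 = $540.

$540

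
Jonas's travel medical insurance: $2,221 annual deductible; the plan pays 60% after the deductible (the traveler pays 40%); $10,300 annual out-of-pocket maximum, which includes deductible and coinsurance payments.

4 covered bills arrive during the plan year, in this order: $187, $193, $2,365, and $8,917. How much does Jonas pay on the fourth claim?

$3,566.80

Claim 1 ($187): all of it applies to the deductible. Cost to traveler: $187. OOP to date $187.
Claim 2 ($193): entire amount goes to the deductible. Traveler pays $193; OOP now $380.
Claim 3 ($2,365): $1,841 to deductible, leaving $524; 40% of $524 = $209.60. Traveler owes $2,050.60 (running OOP $2,430.60).
Claim 4 ($8,917): 40% coinsurance on $8,917 = $3,566.80. Traveler owes $3,566.80 (running OOP $5,997.40).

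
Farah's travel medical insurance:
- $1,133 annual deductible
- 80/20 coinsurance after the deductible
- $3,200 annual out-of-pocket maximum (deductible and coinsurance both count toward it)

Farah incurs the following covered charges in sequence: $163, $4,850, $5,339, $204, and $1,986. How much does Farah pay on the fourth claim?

#1 ($163): fully absorbed by the deductible. Cost to traveler: $163. OOP to date $163.
#2 ($4,850): $970 finishes the deductible; $3,880 goes to coinsurance; 20% of $3,880 = $776. Traveler pays $1,746; OOP now $1,909.
#3 ($5,339): deductible met; 20% of $5,339 = $1,067.80. Traveler owes $1,067.80 (running OOP $2,976.80).
#4 ($204): deductible met; 20% of $204 = $40.80. Traveler pays $40.80; OOP now $3,017.60.

$40.80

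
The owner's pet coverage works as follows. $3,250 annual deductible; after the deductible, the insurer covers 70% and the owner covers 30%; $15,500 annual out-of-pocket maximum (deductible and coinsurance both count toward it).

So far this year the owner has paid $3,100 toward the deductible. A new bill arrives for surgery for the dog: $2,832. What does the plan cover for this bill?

$1,877.40

Remaining deductible: $3,250 − $3,100 = $150.
The remaining $2,682 (= $2,832 − $150) moves to coinsurance.
30% of $2,682 = $804.60 falls to the owner.
So the owner owes $150 + $804.60 = $954.60 before any cap.
Cumulative spending $3,100 + $954.60 = $4,054.60 stays under the $15,500 maximum.
Insurer pays the balance: $2,832 − $954.60 = $1,877.40.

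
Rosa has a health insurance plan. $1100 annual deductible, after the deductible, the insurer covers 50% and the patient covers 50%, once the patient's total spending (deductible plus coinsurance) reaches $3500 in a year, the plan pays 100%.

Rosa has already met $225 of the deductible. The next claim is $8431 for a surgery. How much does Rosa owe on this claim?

$3275

Deductible still to meet: $1100 − $225 = $875.
The remaining $7556 (= $8431 − $875) moves to coinsurance.
Patient's 50% share of $7556 is $3778.
So the patient owes $875 + $3778 = $4653 before any cap.
Year-to-date out-of-pocket would reach $225 + $4653 = $4878, above the $3500 maximum, so the patient pays only $3500 − $225 = $3275.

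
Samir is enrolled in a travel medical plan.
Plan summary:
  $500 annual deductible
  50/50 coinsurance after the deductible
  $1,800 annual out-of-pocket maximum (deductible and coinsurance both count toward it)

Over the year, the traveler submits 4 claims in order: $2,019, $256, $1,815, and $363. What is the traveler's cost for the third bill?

$412.50

#1 ($2,019): $500 finishes the deductible; $1,519 goes to coinsurance; 50% of $1,519 = $759.50. Traveler owes $1,259.50 (running OOP $1,259.50).
#2 ($256): deductible met; 50% of $256 = $128. Traveler pays $128; OOP now $1,387.50.
#3 ($1,815): 50% coinsurance on $1,815 = $907.50. Adding that to $1,387.50 gives $2,295, past the $1,800 cap; traveler pays only $1,800 − $1,387.50 = $412.50.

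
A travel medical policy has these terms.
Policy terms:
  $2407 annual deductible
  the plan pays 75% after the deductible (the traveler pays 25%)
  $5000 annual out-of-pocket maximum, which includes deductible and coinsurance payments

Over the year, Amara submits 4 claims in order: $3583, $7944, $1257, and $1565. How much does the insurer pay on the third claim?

$944

Claim 1 ($3583): $2407 finishes the deductible; $1176 goes to coinsurance; coinsurance $1176 × 25% = $294. Traveler pays $2701; OOP now $2701. Insurer: $3583 − $2701 = $882.
Claim 2 ($7944): 25% coinsurance on $7944 = $1986. Traveler owes $1986 (running OOP $4687). Plan pays $7944 − $1986 = $5958.
Claim 3 ($1257): deductible met; 25% of $1257 = $314.25. That would push OOP to $5001.25, over the $5000 cap, so traveler pays $5000 − $4687 = $313. Insurer: $1257 − $313 = $944.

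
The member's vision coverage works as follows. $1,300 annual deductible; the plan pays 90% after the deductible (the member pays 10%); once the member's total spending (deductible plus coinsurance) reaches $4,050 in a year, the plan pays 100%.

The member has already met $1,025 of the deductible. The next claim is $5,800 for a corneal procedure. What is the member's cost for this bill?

Deductible still to meet: $1,300 − $1,025 = $275.
That leaves $5,800 − $275 = $5,525 for coinsurance.
Coinsurance: $5,525 × 10% = $552.50.
Member responsibility before any cap: $275 + $552.50 = $827.50.
Cumulative spending $1,025 + $827.50 = $1,852.50 stays under the $4,050 maximum.

$827.50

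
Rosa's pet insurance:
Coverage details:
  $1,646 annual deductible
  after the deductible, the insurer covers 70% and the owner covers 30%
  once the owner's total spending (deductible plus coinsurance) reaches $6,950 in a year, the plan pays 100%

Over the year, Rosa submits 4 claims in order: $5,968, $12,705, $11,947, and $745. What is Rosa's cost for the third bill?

$195.90

#1 ($5,968): $1,646 finishes the deductible; $4,322 goes to coinsurance; 30% of $4,322 = $1,296.60. Cost to owner: $2,942.60. OOP to date $2,942.60.
#2 ($12,705): deductible already satisfied, so owner's share is 30% × $12,705 = $3,811.50. Owner owes $3,811.50 (running OOP $6,754.10).
#3 ($11,947): deductible already satisfied, so owner's share is 30% × $11,947 = $3,584.10. That would push OOP to $10,338.20, over the $6,950 cap, so owner pays $6,950 − $6,754.10 = $195.90.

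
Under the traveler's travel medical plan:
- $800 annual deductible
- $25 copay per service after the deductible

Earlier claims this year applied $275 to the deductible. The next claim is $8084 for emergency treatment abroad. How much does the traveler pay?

Remaining deductible: $800 − $275 = $525.
After the $525 deductible portion, $8084 − $525 = $7559 is subject to the copay.
Copay on this service: $25.
Traveler responsibility: $525 + $25 = $550.

$550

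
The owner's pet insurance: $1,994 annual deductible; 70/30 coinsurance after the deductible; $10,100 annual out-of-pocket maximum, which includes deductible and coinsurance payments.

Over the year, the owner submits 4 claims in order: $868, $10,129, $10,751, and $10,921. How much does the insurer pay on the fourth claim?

#1 ($868): entire amount goes to the deductible. Cost to owner: $868. OOP to date $868. Insurer: $868 − $868 = $0.
#2 ($10,129): $1,126 to deductible, leaving $9,003; coinsurance $9,003 × 30% = $2,700.90. Owner owes $3,826.90 (running OOP $4,694.90). Plan pays $10,129 − $3,826.90 = $6,302.10.
#3 ($10,751): 30% coinsurance on $10,751 = $3,225.30. Owner owes $3,225.30 (running OOP $7,920.20). Plan pays $10,751 − $3,225.30 = $7,525.70.
#4 ($10,921): deductible already satisfied, so owner's share is 30% × $10,921 = $3,276.30. That would push OOP to $11,196.50, over the $10,100 cap, so owner pays $10,100 − $7,920.20 = $2,179.80. Plan pays $10,921 − $2,179.80 = $8,741.20.

$8,741.20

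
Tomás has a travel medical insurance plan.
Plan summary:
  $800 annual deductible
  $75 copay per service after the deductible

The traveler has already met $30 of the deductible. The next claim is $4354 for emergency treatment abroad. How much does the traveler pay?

Deductible still to meet: $800 − $30 = $770.
That leaves $4354 − $770 = $3584 for the copay.
Copay on this service: $75.
So the traveler owes $770 + $75 = $845.

$845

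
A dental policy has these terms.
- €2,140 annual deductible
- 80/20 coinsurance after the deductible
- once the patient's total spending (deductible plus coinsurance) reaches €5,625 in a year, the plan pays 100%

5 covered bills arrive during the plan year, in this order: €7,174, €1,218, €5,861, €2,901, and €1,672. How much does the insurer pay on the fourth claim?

Bill 1, €7,174: deductible takes €2,140, €5,034 remains; coinsurance €5,034 × 20% = €1,006.80. Patient owes €3,146.80 (running OOP €3,146.80). Insurer: €7,174 − €3,146.80 = €4,027.20.
Bill 2, €1,218: deductible met; 20% of €1,218 = €243.60. Cost to patient: €243.60. OOP to date €3,390.40. Insurer: €1,218 − €243.60 = €974.40.
Bill 3, €5,861: deductible already satisfied, so patient's share is 20% × €5,861 = €1,172.20. Patient owes €1,172.20 (running OOP €4,562.60). Plan pays €5,861 − €1,172.20 = €4,688.80.
Bill 4, €2,901: 20% coinsurance on €2,901 = €580.20. Patient owes €580.20 (running OOP €5,142.80). Insurer: €2,901 − €580.20 = €2,320.80.

€2,320.80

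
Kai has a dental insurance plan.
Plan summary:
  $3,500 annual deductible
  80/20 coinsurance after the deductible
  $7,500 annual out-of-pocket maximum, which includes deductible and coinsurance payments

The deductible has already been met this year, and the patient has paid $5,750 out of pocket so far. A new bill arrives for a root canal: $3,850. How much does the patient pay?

The deductible is already satisfied, so the full bill goes to coinsurance.
20% of $3,850 = $770 falls to the patient.
Cumulative spending $5,750 + $770 = $6,520 stays under the $7,500 maximum.

$770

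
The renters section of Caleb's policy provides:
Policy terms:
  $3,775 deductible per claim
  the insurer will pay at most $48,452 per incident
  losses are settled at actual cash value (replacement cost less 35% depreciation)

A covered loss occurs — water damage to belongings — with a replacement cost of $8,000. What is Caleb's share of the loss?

Actual cash value after 35% depreciation: $8,000 × 65% = $5,200.
After the deductible, $5,200 − $3,775 = $1,425 remains.
$1,425 is within the $48,452 limit, so the insurer pays $1,425.
Out of pocket: $8,000 − $1,425 = $6,575.

$6,575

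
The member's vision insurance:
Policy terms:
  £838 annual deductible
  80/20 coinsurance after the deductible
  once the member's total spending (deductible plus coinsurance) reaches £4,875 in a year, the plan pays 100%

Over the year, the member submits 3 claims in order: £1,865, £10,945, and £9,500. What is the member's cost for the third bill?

£1,642.60

Bill 1, £1,865: deductible takes £838, £1,027 remains; coinsurance £1,027 × 20% = £205.40. Member pays £1,043.40; OOP now £1,043.40.
Bill 2, £10,945: deductible already satisfied, so member's share is 20% × £10,945 = £2,189. Cost to member: £2,189. OOP to date £3,232.40.
Bill 3, £9,500: 20% coinsurance on £9,500 = £1,900. That would push OOP to £5,132.40, over the £4,875 cap, so member pays £4,875 − £3,232.40 = £1,642.60.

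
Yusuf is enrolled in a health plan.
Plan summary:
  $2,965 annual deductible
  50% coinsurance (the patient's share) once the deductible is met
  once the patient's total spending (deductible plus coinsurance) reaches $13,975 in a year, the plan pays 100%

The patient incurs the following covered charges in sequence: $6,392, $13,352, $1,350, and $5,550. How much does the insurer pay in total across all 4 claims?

#1 ($6,392): $2,965 to deductible, leaving $3,427; patient's 50% is $1,713.50. Patient pays $4,678.50; OOP now $4,678.50. Plan pays $6,392 − $4,678.50 = $1,713.50.
#2 ($13,352): 50% coinsurance on $13,352 = $6,676. Patient owes $6,676 (running OOP $11,354.50). Insurer: $13,352 − $6,676 = $6,676.
#3 ($1,350): deductible already satisfied, so patient's share is 50% × $1,350 = $675. Cost to patient: $675. OOP to date $12,029.50. Insurer: $1,350 − $675 = $675.
#4 ($5,550): deductible already satisfied, so patient's share is 50% × $5,550 = $2,775. That would push OOP to $14,804.50, over the $13,975 cap, so patient pays $13,975 − $12,029.50 = $1,945.50. Plan pays $5,550 − $1,945.50 = $3,604.50.
Insurer total: $1,713.50 + $6,676 + $675 + $3,604.50 = $12,669.

$12,669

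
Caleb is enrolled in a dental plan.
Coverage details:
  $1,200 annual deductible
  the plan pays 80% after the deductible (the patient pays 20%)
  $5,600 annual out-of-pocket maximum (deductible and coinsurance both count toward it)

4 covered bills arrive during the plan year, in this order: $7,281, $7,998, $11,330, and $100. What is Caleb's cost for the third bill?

$1,584.20

#1 ($7,281): deductible takes $1,200, $6,081 remains; coinsurance $6,081 × 20% = $1,216.20. Patient owes $2,416.20 (running OOP $2,416.20).
#2 ($7,998): deductible already satisfied, so patient's share is 20% × $7,998 = $1,599.60. Patient pays $1,599.60; OOP now $4,015.80.
#3 ($11,330): 20% coinsurance on $11,330 = $2,266. That would push OOP to $6,281.80, over the $5,600 cap, so patient pays $5,600 − $4,015.80 = $1,584.20.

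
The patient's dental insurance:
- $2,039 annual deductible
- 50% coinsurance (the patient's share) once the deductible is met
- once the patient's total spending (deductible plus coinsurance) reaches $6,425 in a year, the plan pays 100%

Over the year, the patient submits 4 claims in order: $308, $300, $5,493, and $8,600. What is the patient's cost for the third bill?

Claim 1 ($308): all of it applies to the deductible. Patient owes $308 (running OOP $308).
Claim 2 ($300): all of it applies to the deductible. Patient owes $300 (running OOP $608).
Claim 3 ($5,493): $1,431 finishes the deductible; $4,062 goes to coinsurance; 50% of $4,062 = $2,031. Patient owes $3,462 (running OOP $4,070).

$3,462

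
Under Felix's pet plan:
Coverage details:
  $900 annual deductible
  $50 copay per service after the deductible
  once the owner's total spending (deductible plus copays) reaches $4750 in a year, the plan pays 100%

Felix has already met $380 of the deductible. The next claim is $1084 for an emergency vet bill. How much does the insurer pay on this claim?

$514

Remaining deductible: $900 − $380 = $520.
The remaining $564 (= $1084 − $520) moves to the copay.
Copay on this service: $50.
Owner responsibility before any cap: $520 + $50 = $570.
Total out-of-pocket so far would be $380 + $570 = $950, below the $4750 cap — no reduction.
The insurer covers the remainder: $1084 − $570 = $514.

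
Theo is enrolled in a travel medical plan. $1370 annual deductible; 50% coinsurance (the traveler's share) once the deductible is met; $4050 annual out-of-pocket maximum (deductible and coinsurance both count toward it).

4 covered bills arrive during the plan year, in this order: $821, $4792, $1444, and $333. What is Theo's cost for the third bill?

$558.50

Claim 1 — $821: entire amount goes to the deductible. Cost to traveler: $821. OOP to date $821.
Claim 2 — $4792: $549 finishes the deductible; $4243 goes to coinsurance; 50% of $4243 = $2121.50. Cost to traveler: $2670.50. OOP to date $3491.50.
Claim 3 — $1444: deductible met; 50% of $1444 = $722. That would push OOP to $4213.50, over the $4050 cap, so traveler pays $4050 − $3491.50 = $558.50.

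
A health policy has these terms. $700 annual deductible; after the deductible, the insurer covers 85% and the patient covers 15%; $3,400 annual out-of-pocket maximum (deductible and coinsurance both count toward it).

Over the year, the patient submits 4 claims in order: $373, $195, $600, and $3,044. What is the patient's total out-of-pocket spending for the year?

$1,226.80

Bill 1, $373: fully absorbed by the deductible. Patient owes $373 (running OOP $373).
Bill 2, $195: entire amount goes to the deductible. Patient owes $195 (running OOP $568).
Bill 3, $600: $132 finishes the deductible; $468 goes to coinsurance; patient's 15% is $70.20. Patient pays $202.20; OOP now $770.20.
Bill 4, $3,044: 15% coinsurance on $3,044 = $456.60. Patient owes $456.60 (running OOP $1,226.80).
Summing the patient's payments: $373 + $195 + $202.20 + $456.60 = $1,226.80.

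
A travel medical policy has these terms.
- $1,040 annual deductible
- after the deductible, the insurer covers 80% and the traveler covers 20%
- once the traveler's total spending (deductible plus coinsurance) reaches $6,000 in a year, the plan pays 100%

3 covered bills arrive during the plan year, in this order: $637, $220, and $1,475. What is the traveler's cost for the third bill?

Claim 1 ($637): all of it applies to the deductible. Traveler owes $637 (running OOP $637).
Claim 2 ($220): fully absorbed by the deductible. Traveler pays $220; OOP now $857.
Claim 3 ($1,475): deductible takes $183, $1,292 remains; 20% of $1,292 = $258.40. Cost to traveler: $441.40. OOP to date $1,298.40.

$441.40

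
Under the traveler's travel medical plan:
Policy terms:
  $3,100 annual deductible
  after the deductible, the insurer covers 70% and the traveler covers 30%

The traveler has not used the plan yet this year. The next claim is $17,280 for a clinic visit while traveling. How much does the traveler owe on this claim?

$7,354

Deductible not yet touched, so the first $3,100 of the bill goes to the deductible.
The remaining $14,180 (= $17,280 − $3,100) moves to coinsurance.
30% of $14,180 = $4,254 falls to the traveler.
Traveler responsibility: $3,100 + $4,254 = $7,354.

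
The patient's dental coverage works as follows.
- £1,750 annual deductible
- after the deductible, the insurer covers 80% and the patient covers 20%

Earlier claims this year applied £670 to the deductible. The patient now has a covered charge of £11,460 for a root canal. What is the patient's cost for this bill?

Deductible still to meet: £1,750 − £670 = £1,080.
After the £1,080 deductible portion, £11,460 − £1,080 = £10,380 is subject to coinsurance.
20% of £10,380 = £2,076 falls to the patient.
So the patient owes £1,080 + £2,076 = £3,156.

£3,156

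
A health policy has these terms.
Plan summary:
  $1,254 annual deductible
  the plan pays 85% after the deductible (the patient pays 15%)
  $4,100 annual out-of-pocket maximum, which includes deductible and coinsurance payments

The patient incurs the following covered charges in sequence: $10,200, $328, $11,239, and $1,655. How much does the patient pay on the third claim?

$1,454.90

Claim 1 ($10,200): deductible takes $1,254, $8,946 remains; coinsurance $8,946 × 15% = $1,341.90. Patient owes $2,595.90 (running OOP $2,595.90).
Claim 2 ($328): deductible already satisfied, so patient's share is 15% × $328 = $49.20. Patient owes $49.20 (running OOP $2,645.10).
Claim 3 ($11,239): 15% coinsurance on $11,239 = $1,685.85. Adding that to $2,645.10 gives $4,330.95, past the $4,100 cap; patient pays only $4,100 − $2,645.10 = $1,454.90.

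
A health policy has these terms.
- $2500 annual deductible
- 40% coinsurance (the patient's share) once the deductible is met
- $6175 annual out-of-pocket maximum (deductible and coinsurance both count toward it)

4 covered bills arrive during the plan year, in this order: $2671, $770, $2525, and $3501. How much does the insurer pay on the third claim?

Claim 1 — $2671: $2500 to deductible, leaving $171; patient's 40% is $68.40. Patient pays $2568.40; OOP now $2568.40. Plan pays $2671 − $2568.40 = $102.60.
Claim 2 — $770: 40% coinsurance on $770 = $308. Cost to patient: $308. OOP to date $2876.40. Insurer: $770 − $308 = $462.
Claim 3 — $2525: deductible already satisfied, so patient's share is 40% × $2525 = $1010. Patient pays $1010; OOP now $3886.40. Plan pays $2525 − $1010 = $1515.

$1515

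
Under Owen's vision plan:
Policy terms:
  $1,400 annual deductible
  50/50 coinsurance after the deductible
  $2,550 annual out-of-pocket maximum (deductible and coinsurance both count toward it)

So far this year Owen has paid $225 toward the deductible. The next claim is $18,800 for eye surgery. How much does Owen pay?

$225 of the $1,400 deductible is already met, leaving $1,175.
After the $1,175 deductible portion, $18,800 − $1,175 = $17,625 is subject to coinsurance.
Member's 50% share of $17,625 is $8,812.50.
Member responsibility before any cap: $1,175 + $8,812.50 = $9,987.50.
That would bring total out-of-pocket to $10,212.50, past the $2,550 cap. The member is capped at $2,550 − $225 = $2,325 on this claim.

$2,325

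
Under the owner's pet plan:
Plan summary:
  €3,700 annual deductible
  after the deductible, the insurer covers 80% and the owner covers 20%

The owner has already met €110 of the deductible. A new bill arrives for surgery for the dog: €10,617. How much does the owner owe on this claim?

€4,995.40

€110 of the €3,700 deductible is already met, leaving €3,590.
The remaining €7,027 (= €10,617 − €3,590) moves to coinsurance.
Coinsurance: €7,027 × 20% = €1,405.40.
So the owner owes €3,590 + €1,405.40 = €4,995.40.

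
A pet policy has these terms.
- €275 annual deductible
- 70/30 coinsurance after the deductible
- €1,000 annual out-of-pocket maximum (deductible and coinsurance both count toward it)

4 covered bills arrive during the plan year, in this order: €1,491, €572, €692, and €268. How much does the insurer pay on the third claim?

€503.40

Bill 1, €1,491: €275 to deductible, leaving €1,216; coinsurance €1,216 × 30% = €364.80. Owner owes €639.80 (running OOP €639.80). Plan pays €1,491 − €639.80 = €851.20.
Bill 2, €572: deductible met; 30% of €572 = €171.60. Owner owes €171.60 (running OOP €811.40). Plan pays €572 − €171.60 = €400.40.
Bill 3, €692: deductible already satisfied, so owner's share is 30% × €692 = €207.60. Adding that to €811.40 gives €1,019, past the €1,000 cap; owner pays only €1,000 − €811.40 = €188.60. Plan pays €692 − €188.60 = €503.40.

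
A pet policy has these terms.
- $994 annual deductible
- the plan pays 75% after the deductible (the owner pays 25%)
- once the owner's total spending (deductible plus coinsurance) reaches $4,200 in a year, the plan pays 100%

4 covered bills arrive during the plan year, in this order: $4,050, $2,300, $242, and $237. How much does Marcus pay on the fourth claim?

Claim 1 ($4,050): deductible takes $994, $3,056 remains; owner's 25% is $764. Owner owes $1,758 (running OOP $1,758).
Claim 2 ($2,300): deductible met; 25% of $2,300 = $575. Owner pays $575; OOP now $2,333.
Claim 3 ($242): deductible already satisfied, so owner's share is 25% × $242 = $60.50. Owner owes $60.50 (running OOP $2,393.50).
Claim 4 ($237): 25% coinsurance on $237 = $59.25. Cost to owner: $59.25. OOP to date $2,452.75.

$59.25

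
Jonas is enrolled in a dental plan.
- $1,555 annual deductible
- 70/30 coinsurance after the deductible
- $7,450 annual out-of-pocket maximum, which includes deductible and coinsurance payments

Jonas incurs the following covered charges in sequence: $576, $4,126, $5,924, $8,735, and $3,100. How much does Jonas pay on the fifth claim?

$553.20

Claim 1 ($576): all of it applies to the deductible. Patient pays $576; OOP now $576.
Claim 2 ($4,126): $979 to deductible, leaving $3,147; 30% of $3,147 = $944.10. Patient pays $1,923.10; OOP now $2,499.10.
Claim 3 ($5,924): deductible already satisfied, so patient's share is 30% × $5,924 = $1,777.20. Patient pays $1,777.20; OOP now $4,276.30.
Claim 4 ($8,735): deductible met; 30% of $8,735 = $2,620.50. Patient pays $2,620.50; OOP now $6,896.80.
Claim 5 ($3,100): 30% coinsurance on $3,100 = $930. Adding that to $6,896.80 gives $7,826.80, past the $7,450 cap; patient pays only $7,450 − $6,896.80 = $553.20.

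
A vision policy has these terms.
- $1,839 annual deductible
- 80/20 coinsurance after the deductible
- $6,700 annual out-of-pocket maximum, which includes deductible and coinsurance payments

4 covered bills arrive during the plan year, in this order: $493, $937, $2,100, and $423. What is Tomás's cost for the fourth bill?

Bill 1, $493: entire amount goes to the deductible. Member pays $493; OOP now $493.
Bill 2, $937: entire amount goes to the deductible. Cost to member: $937. OOP to date $1,430.
Bill 3, $2,100: $409 finishes the deductible; $1,691 goes to coinsurance; 20% of $1,691 = $338.20. Member owes $747.20 (running OOP $2,177.20).
Bill 4, $423: deductible already satisfied, so member's share is 20% × $423 = $84.60. Member pays $84.60; OOP now $2,261.80.

$84.60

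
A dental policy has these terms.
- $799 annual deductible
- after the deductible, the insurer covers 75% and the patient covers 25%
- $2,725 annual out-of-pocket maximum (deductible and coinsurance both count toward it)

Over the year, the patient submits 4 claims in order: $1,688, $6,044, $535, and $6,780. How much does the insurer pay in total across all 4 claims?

$12,322

#1 ($1,688): $799 finishes the deductible; $889 goes to coinsurance; coinsurance $889 × 25% = $222.25. Patient pays $1,021.25; OOP now $1,021.25. Insurer: $1,688 − $1,021.25 = $666.75.
#2 ($6,044): deductible met; 25% of $6,044 = $1,511. Patient owes $1,511 (running OOP $2,532.25). Plan pays $6,044 − $1,511 = $4,533.
#3 ($535): 25% coinsurance on $535 = $133.75. Patient pays $133.75; OOP now $2,666. Insurer: $535 − $133.75 = $401.25.
#4 ($6,780): deductible already satisfied, so patient's share is 25% × $6,780 = $1,695. That would push OOP to $4,361, over the $2,725 cap, so patient pays $2,725 − $2,666 = $59. Insurer: $6,780 − $59 = $6,721.
Insurer total: $666.75 + $4,533 + $401.25 + $6,721 = $12,322.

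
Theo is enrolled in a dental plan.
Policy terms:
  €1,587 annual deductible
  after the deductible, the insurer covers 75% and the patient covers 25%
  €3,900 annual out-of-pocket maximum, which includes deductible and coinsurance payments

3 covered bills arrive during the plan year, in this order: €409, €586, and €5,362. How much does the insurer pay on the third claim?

Claim 1 — €409: fully absorbed by the deductible. Cost to patient: €409. OOP to date €409. Insurer: €409 − €409 = €0.
Claim 2 — €586: all of it applies to the deductible. Patient pays €586; OOP now €995. Insurer: €586 − €586 = €0.
Claim 3 — €5,362: deductible takes €592, €4,770 remains; patient's 25% is €1,192.50. Cost to patient: €1,784.50. OOP to date €2,779.50. Plan pays €5,362 − €1,784.50 = €3,577.50.

€3,577.50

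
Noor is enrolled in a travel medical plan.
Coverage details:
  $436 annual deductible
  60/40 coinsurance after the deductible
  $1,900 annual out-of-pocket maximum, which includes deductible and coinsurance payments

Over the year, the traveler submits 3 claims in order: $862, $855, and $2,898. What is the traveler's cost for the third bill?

#1 ($862): $436 finishes the deductible; $426 goes to coinsurance; 40% of $426 = $170.40. Traveler owes $606.40 (running OOP $606.40).
#2 ($855): deductible met; 40% of $855 = $342. Traveler owes $342 (running OOP $948.40).
#3 ($2,898): deductible met; 40% of $2,898 = $1,159.20. OOP would hit $2,107.60 > $1,900, so the cap limits the traveler to $1,900 − $948.40 = $951.60.

$951.60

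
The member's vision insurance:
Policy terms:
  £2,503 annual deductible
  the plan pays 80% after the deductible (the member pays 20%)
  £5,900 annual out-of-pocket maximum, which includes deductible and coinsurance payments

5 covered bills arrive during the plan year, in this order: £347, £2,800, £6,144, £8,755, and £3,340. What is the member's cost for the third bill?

£1,228.80

Claim 1 (£347): entire amount goes to the deductible. Member owes £347 (running OOP £347).
Claim 2 (£2,800): £2,156 to deductible, leaving £644; member's 20% is £128.80. Member pays £2,284.80; OOP now £2,631.80.
Claim 3 (£6,144): deductible already satisfied, so member's share is 20% × £6,144 = £1,228.80. Member pays £1,228.80; OOP now £3,860.60.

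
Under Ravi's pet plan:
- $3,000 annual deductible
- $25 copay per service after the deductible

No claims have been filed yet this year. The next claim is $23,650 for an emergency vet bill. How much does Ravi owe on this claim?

The full $3,000 deductible is still open; $3,000 of this bill applies to it.
The remaining $20,650 (= $23,650 − $3,000) moves to the copay.
Copay on this service: $25.
That puts the owner's cost at $3,000 + $25 = $3,025.

$3,025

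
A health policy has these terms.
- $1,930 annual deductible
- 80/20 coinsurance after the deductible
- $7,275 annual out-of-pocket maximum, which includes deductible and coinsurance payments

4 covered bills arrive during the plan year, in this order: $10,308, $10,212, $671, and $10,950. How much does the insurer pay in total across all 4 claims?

$24,866

Bill 1, $10,308: deductible takes $1,930, $8,378 remains; coinsurance $8,378 × 20% = $1,675.60. Cost to patient: $3,605.60. OOP to date $3,605.60. Plan pays $10,308 − $3,605.60 = $6,702.40.
Bill 2, $10,212: 20% coinsurance on $10,212 = $2,042.40. Cost to patient: $2,042.40. OOP to date $5,648. Insurer: $10,212 − $2,042.40 = $8,169.60.
Bill 3, $671: deductible already satisfied, so patient's share is 20% × $671 = $134.20. Patient owes $134.20 (running OOP $5,782.20). Plan pays $671 − $134.20 = $536.80.
Bill 4, $10,950: deductible already satisfied, so patient's share is 20% × $10,950 = $2,190. Adding that to $5,782.20 gives $7,972.20, past the $7,275 cap; patient pays only $7,275 − $5,782.20 = $1,492.80. Plan pays $10,950 − $1,492.80 = $9,457.20.
Insurer total: $6,702.40 + $8,169.60 + $536.80 + $9,457.20 = $24,866.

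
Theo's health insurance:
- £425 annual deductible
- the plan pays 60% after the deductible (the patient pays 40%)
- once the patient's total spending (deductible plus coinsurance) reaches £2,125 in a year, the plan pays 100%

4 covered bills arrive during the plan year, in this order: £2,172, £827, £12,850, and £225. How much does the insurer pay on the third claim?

Claim 1 (£2,172): £425 finishes the deductible; £1,747 goes to coinsurance; 40% of £1,747 = £698.80. Patient pays £1,123.80; OOP now £1,123.80. Insurer: £2,172 − £1,123.80 = £1,048.20.
Claim 2 (£827): deductible met; 40% of £827 = £330.80. Cost to patient: £330.80. OOP to date £1,454.60. Plan pays £827 − £330.80 = £496.20.
Claim 3 (£12,850): deductible met; 40% of £12,850 = £5,140. That would push OOP to £6,594.60, over the £2,125 cap, so patient pays £2,125 − £1,454.60 = £670.40. Plan pays £12,850 − £670.40 = £12,179.60.

£12,179.60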